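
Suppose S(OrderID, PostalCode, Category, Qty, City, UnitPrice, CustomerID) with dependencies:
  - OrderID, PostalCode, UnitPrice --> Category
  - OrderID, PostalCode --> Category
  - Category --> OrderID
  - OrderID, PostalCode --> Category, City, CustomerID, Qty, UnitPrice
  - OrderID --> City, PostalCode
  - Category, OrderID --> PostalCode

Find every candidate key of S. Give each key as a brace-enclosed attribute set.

{Category}, {OrderID}

{Category} is a candidate key since {Category}⁺ = {Category, City, CustomerID, OrderID, PostalCode, Qty, UnitPrice} covers every attribute.
{OrderID} is a candidate key since {OrderID}⁺ = {Category, City, CustomerID, OrderID, PostalCode, Qty, UnitPrice} covers every attribute.
No proper subset of any of these is a key, and no other minimal superkey exists.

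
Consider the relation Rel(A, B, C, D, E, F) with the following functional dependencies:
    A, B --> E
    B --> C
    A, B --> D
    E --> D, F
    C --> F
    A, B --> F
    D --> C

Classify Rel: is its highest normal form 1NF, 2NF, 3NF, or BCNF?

1NF

Candidate key: {A, B}. Prime attributes: {A, B}.
B --> C breaks BCNF: {B}⁺ = {B, C, F}, so {B} is not a superkey.
B --> C determines the non-prime attribute {C} from a non-superkey — 3NF is violated.
The proper key subset {B} of {A, B} determines non-prime {C, F}, so the relation is not even in 2NF.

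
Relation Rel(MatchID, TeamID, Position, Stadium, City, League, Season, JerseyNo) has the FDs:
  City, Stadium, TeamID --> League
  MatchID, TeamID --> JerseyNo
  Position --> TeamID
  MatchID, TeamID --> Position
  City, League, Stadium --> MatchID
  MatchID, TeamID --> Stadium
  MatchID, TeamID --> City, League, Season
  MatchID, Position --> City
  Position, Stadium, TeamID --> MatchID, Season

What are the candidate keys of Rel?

Closure of {MatchID, Position} is {City, JerseyNo, League, MatchID, Position, Season, Stadium, TeamID}, the whole schema; {MatchID, Position} is a candidate key.
Closure of {MatchID, TeamID} is {City, JerseyNo, League, MatchID, Position, Season, Stadium, TeamID}, the whole schema; {MatchID, TeamID} is a candidate key.
Closure of {Position, Stadium} is {City, JerseyNo, League, MatchID, Position, Season, Stadium, TeamID}, the whole schema; {Position, Stadium} is a candidate key.
Closure of {City, Stadium, TeamID} is {City, JerseyNo, League, MatchID, Position, Season, Stadium, TeamID}, the whole schema; {City, Stadium, TeamID} is a candidate key.
Any other superkey properly contains one of these, so there are no further candidate keys.

{City, Stadium, TeamID}, {MatchID, Position}, {MatchID, TeamID}, {Position, Stadium}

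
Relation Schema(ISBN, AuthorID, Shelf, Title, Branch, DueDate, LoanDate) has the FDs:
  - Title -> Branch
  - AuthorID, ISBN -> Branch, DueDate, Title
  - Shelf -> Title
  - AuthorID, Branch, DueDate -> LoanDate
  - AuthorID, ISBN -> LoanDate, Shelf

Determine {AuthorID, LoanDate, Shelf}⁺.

Start with {AuthorID, LoanDate, Shelf}.
Shelf -> Title applies; add {Title} → now {AuthorID, LoanDate, Shelf, Title}.
Title -> Branch applies; add {Branch} → now {AuthorID, Branch, LoanDate, Shelf, Title}.
No further FD applies.

{AuthorID, Branch, LoanDate, Shelf, Title}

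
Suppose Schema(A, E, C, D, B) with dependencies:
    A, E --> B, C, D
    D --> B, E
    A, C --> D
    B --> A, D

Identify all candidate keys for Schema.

{B}⁺ = {A, B, C, D, E}, which is every attribute, so {B} is a candidate key.
{D}⁺ = {A, B, C, D, E}, which is every attribute, so {D} is a candidate key.
{A, C}⁺ = {A, B, C, D, E}, which is every attribute, so {A, C} is a candidate key.
{A, E}⁺ = {A, B, C, D, E}, which is every attribute, so {A, E} is a candidate key.
Any other superkey properly contains one of these, so there are no further candidate keys.

{A, C}, {A, E}, {B}, {D}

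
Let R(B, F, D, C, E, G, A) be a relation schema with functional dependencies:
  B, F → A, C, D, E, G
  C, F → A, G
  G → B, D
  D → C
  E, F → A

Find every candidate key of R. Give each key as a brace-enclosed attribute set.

{B, F}, {C, F}, {D, F}, {F, G}

{F} never appears on the right of any FD, so every key must include it.
{B, F} is a candidate key since {B, F}⁺ = {A, B, C, D, E, F, G} covers every attribute.
{C, F} is a candidate key since {C, F}⁺ = {A, B, C, D, E, F, G} covers every attribute.
{D, F} is a candidate key since {D, F}⁺ = {A, B, C, D, E, F, G} covers every attribute.
{F, G} is a candidate key since {F, G}⁺ = {A, B, C, D, E, F, G} covers every attribute.
These are minimal and exhaustive — every other superkey contains one of them.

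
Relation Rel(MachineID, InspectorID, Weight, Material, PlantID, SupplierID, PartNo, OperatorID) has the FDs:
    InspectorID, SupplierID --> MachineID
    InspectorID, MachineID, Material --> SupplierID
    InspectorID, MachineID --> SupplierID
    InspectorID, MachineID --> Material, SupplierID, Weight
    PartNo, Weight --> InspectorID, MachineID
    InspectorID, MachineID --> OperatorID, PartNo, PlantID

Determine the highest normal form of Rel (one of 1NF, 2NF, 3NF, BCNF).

BCNF

Candidate keys: {InspectorID, MachineID}, {InspectorID, SupplierID}, {PartNo, Weight}. Prime attributes: {InspectorID, MachineID, PartNo, SupplierID, Weight}.
The left-hand side of every FD is a superkey, so BCNF is satisfied.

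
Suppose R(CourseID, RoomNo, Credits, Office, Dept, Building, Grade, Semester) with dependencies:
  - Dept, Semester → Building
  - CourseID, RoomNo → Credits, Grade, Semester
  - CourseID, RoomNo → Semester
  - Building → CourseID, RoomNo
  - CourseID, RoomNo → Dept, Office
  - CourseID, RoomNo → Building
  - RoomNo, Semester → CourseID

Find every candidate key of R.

Closure of {Building} is {Building, CourseID, Credits, Dept, Grade, Office, RoomNo, Semester}, the whole schema; {Building} is a candidate key.
Closure of {CourseID, RoomNo} is {Building, CourseID, Credits, Dept, Grade, Office, RoomNo, Semester}, the whole schema; {CourseID, RoomNo} is a candidate key.
Closure of {Dept, Semester} is {Building, CourseID, Credits, Dept, Grade, Office, RoomNo, Semester}, the whole schema; {Dept, Semester} is a candidate key.
Closure of {RoomNo, Semester} is {Building, CourseID, Credits, Dept, Grade, Office, RoomNo, Semester}, the whole schema; {RoomNo, Semester} is a candidate key.
These are minimal and exhaustive — every other superkey contains one of them.

{Building}, {CourseID, RoomNo}, {Dept, Semester}, {RoomNo, Semester}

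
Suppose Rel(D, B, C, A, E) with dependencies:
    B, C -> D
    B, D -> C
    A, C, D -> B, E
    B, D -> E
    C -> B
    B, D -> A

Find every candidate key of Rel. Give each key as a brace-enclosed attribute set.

Closure of {C} is {A, B, C, D, E}, the whole schema; {C} is a candidate key.
Closure of {B, D} is {A, B, C, D, E}, the whole schema; {B, D} is a candidate key.
These are minimal and exhaustive — every other superkey contains one of them.

{B, D}, {C}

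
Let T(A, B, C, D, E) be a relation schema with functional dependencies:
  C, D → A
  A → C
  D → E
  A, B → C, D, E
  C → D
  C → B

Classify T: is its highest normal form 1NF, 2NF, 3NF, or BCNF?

Candidate keys: {A}, {C}. Prime attributes: {A, C}.
For D → E we have {D}⁺ = {D, E}; {D} is not a superkey, so BCNF fails.
D → E has non-prime {E} on the right and a non-superkey on the left, so 3NF fails.
All keys have size 1, which rules out partial dependencies — 2NF is satisfied.

2NF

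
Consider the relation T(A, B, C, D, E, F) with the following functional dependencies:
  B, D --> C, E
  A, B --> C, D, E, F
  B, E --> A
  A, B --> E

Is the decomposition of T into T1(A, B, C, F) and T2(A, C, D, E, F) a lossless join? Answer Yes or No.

No

T1 ∩ T2 = {A, C, F}; its closure under F is {A, C, F}.
T1 ⊄ {A, C, F} and T2 ⊄ {A, C, F}, so the split is lossy.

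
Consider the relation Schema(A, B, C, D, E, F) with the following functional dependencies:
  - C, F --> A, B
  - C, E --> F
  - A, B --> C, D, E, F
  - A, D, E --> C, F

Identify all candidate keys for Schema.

{A, B}, {A, D, E}, {C, E}, {C, F}

Closure of {A, B} is {A, B, C, D, E, F}, the whole schema; {A, B} is a candidate key.
Closure of {C, E} is {A, B, C, D, E, F}, the whole schema; {C, E} is a candidate key.
Closure of {C, F} is {A, B, C, D, E, F}, the whole schema; {C, F} is a candidate key.
Closure of {A, D, E} is {A, B, C, D, E, F}, the whole schema; {A, D, E} is a candidate key.
No proper subset of any of these is a key, and no other minimal superkey exists.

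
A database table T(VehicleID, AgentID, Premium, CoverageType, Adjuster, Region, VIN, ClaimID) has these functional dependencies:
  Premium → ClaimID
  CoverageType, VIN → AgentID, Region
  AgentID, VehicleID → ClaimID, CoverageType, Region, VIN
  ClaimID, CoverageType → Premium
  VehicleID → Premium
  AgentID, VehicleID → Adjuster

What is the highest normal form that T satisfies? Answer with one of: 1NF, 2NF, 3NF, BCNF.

Candidate keys: {AgentID, VehicleID}, {CoverageType, VIN, VehicleID}. Prime attributes: {AgentID, CoverageType, VIN, VehicleID}.
Premium → ClaimID breaks BCNF: {Premium}⁺ = {ClaimID, Premium}, so {Premium} is not a superkey.
Because {ClaimID} is non-prime and the left side of Premium → ClaimID is not a superkey, the relation is not in 3NF.
{VehicleID} is a proper subset of the key {AgentID, VehicleID}, and {VehicleID}⁺ contains the non-prime attributes {ClaimID, Premium} — a partial dependency, so 2NF is violated.

1NF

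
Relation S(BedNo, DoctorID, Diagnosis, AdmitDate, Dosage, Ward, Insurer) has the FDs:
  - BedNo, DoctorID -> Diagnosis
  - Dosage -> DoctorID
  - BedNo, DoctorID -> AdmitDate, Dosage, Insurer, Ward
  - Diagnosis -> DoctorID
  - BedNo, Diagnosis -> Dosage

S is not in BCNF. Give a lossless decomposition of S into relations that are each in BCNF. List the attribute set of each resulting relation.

{AdmitDate, BedNo, Diagnosis, Dosage, Insurer, Ward}; {DoctorID, Dosage}

Candidate keys of the original relation: {BedNo, Diagnosis}, {BedNo, DoctorID}, {BedNo, Dosage}.
Within {AdmitDate, BedNo, Diagnosis, DoctorID, Dosage, Insurer, Ward}: {Dosage}⁺ ∩ {AdmitDate, BedNo, Diagnosis, DoctorID, Dosage, Insurer, Ward} = {DoctorID, Dosage}, not the whole set, so Dosage -> DoctorID violates BCNF; decompose into {DoctorID, Dosage} and {AdmitDate, BedNo, Diagnosis, Dosage, Insurer, Ward}.
{DoctorID, Dosage} is in BCNF.
{AdmitDate, BedNo, Diagnosis, Dosage, Insurer, Ward} is in BCNF.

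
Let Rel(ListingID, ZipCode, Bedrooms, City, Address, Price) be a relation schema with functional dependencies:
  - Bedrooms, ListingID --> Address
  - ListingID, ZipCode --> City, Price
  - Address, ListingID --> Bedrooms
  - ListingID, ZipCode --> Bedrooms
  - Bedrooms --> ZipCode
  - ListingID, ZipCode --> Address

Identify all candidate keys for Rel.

{Address, ListingID}, {Bedrooms, ListingID}, {ListingID, ZipCode}

{ListingID} never appears on the right of any FD, so every key must include it.
{Address, ListingID}⁺ = {Address, Bedrooms, City, ListingID, Price, ZipCode}, which is every attribute, so {Address, ListingID} is a candidate key.
{Bedrooms, ListingID}⁺ = {Address, Bedrooms, City, ListingID, Price, ZipCode}, which is every attribute, so {Bedrooms, ListingID} is a candidate key.
{ListingID, ZipCode}⁺ = {Address, Bedrooms, City, ListingID, Price, ZipCode}, which is every attribute, so {ListingID, ZipCode} is a candidate key.
Any other superkey properly contains one of these, so there are no further candidate keys.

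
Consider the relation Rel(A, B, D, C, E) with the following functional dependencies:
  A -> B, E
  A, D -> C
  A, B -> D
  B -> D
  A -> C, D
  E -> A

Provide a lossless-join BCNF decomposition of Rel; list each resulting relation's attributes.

Candidate keys of the original relation: {A}, {E}.
Within {A, B, C, D, E}: {B}⁺ ∩ {A, B, C, D, E} = {B, D}, not the whole set, so B -> D violates BCNF; decompose into {B, D} and {A, B, C, E}.
{B, D} has no BCNF violation.
{A, B, C, E} has no BCNF violation.

{A, B, C, E}; {B, D}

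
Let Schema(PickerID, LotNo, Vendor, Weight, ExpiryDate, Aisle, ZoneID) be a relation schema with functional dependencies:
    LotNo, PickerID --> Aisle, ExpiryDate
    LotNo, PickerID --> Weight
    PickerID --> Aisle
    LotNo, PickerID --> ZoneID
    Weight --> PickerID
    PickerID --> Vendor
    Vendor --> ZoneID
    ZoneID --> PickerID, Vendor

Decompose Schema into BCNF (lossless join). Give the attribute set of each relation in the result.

Candidate keys of the original relation: {LotNo, PickerID}, {LotNo, Vendor}, {LotNo, Weight}, {LotNo, ZoneID}.
{Aisle, ExpiryDate, LotNo, PickerID, Vendor, Weight, ZoneID}: {PickerID} determines {Aisle, PickerID, Vendor, ZoneID} here but is not a superkey — split on PickerID --> Aisle, Vendor, ZoneID, giving {Aisle, PickerID, Vendor, ZoneID} and {ExpiryDate, LotNo, PickerID, Weight}.
{Aisle, PickerID, Vendor, ZoneID} is in BCNF.
{ExpiryDate, LotNo, PickerID, Weight}: {Weight} determines {PickerID, Weight} here but is not a superkey — split on Weight --> PickerID, giving {PickerID, Weight} and {ExpiryDate, LotNo, Weight}.
{PickerID, Weight} is in BCNF.
{ExpiryDate, LotNo, Weight} is in BCNF.

{Aisle, PickerID, Vendor, ZoneID}; {ExpiryDate, LotNo, Weight}; {PickerID, Weight}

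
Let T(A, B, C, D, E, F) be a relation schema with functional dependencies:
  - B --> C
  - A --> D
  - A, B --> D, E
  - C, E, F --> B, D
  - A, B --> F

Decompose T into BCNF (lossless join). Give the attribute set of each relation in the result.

{A, B, E, F}; {A, D}; {B, C}

Candidate keys of the original relation: {A, B}, {A, C, E, F}.
{A, B, C, D, E, F}: {B} determines {B, C} here but is not a superkey — split on B --> C, giving {B, C} and {A, B, D, E, F}.
{B, C} is in BCNF.
{A, B, D, E, F}: {A} determines {A, D} here but is not a superkey — split on A --> D, giving {A, D} and {A, B, E, F}.
{A, D} is in BCNF.
{A, B, E, F} is in BCNF.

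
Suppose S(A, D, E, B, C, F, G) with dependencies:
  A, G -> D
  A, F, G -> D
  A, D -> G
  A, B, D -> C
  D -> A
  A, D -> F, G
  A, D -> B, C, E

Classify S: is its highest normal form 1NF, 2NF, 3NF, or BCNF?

BCNF

Candidate keys: {A, G}, {D}. Prime attributes: {A, D, G}.
The left-hand side of every FD is a superkey, so BCNF is satisfied.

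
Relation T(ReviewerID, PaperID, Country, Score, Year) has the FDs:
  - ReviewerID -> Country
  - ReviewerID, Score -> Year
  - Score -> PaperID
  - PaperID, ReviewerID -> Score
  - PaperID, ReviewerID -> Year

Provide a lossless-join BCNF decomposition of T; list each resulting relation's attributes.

Candidate keys of the original relation: {PaperID, ReviewerID}, {ReviewerID, Score}.
In {Country, PaperID, ReviewerID, Score, Year}, {ReviewerID} is not a superkey ({ReviewerID}⁺ restricted to this set is {Country, ReviewerID}), so split on ReviewerID -> Country into {Country, ReviewerID} and {PaperID, ReviewerID, Score, Year}.
{Country, ReviewerID} has no BCNF violation.
In {PaperID, ReviewerID, Score, Year}, {Score} is not a superkey ({Score}⁺ restricted to this set is {PaperID, Score}), so split on Score -> PaperID into {PaperID, Score} and {ReviewerID, Score, Year}.
{PaperID, Score} has no BCNF violation.
{ReviewerID, Score, Year} has no BCNF violation.

{Country, ReviewerID}; {PaperID, Score}; {ReviewerID, Score, Year}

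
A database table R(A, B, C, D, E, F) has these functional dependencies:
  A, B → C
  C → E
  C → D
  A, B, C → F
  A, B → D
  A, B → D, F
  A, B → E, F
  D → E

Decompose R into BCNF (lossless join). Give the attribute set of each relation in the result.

{A, B, C, F}; {C, D}; {D, E}

Candidate key of the original relation: {A, B}.
{A, B, C, D, E, F}: {C} determines {C, D, E} here but is not a superkey — split on C → D, E, giving {C, D, E} and {A, B, C, F}.
{C, D, E}: {D} determines {D, E} here but is not a superkey — split on D → E, giving {D, E} and {C, D}.
{D, E} is in BCNF.
{C, D} is in BCNF.
{A, B, C, F} is in BCNF.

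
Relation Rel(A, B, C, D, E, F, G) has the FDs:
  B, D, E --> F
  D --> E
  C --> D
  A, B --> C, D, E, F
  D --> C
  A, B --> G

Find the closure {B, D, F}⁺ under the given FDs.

Start with {B, D, F}.
D --> E applies; add {E} → now {B, D, E, F}.
D --> C applies; add {C} → now {B, C, D, E, F}.
No further FD applies.

{B, C, D, E, F}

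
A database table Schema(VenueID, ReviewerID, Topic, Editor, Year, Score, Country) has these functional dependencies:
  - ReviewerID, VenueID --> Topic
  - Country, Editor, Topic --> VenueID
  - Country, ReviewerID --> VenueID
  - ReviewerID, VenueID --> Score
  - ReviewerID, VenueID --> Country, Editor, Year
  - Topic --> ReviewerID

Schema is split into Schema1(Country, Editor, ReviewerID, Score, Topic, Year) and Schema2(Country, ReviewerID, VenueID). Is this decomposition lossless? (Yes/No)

The shared attributes are {Country, ReviewerID} and {Country, ReviewerID}⁺ = {Country, Editor, ReviewerID, Score, Topic, VenueID, Year}.
Since Schema1 ⊆ {Country, Editor, ReviewerID, Score, Topic, VenueID, Year}, the intersection is a superkey of Schema1; the decomposition is lossless.

Yes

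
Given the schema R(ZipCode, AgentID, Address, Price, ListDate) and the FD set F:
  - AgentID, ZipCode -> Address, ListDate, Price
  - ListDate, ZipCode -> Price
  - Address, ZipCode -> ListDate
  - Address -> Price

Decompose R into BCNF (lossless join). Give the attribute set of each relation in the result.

{Address, AgentID, ZipCode}; {Address, ListDate, ZipCode}; {ListDate, Price, ZipCode}

Candidate key of the original relation: {AgentID, ZipCode}.
{Address, AgentID, ListDate, Price, ZipCode}: {ListDate, ZipCode} determines {ListDate, Price, ZipCode} here but is not a superkey — split on ListDate, ZipCode -> Price, giving {ListDate, Price, ZipCode} and {Address, AgentID, ListDate, ZipCode}.
{ListDate, Price, ZipCode}: every determinant is a superkey — BCNF.
{Address, AgentID, ListDate, ZipCode}: {Address, ZipCode} determines {Address, ListDate, ZipCode} here but is not a superkey — split on Address, ZipCode -> ListDate, giving {Address, ListDate, ZipCode} and {Address, AgentID, ZipCode}.
{Address, ListDate, ZipCode}: every determinant is a superkey — BCNF.
{Address, AgentID, ZipCode}: every determinant is a superkey — BCNF.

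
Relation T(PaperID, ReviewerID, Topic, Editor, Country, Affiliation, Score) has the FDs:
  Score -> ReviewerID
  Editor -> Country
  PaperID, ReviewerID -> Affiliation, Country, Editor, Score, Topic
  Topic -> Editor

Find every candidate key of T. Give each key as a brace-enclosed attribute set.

{PaperID, ReviewerID}, {PaperID, Score}

{PaperID} never appears on the right of any FD, so every key must include it.
{PaperID, ReviewerID}⁺ = {Affiliation, Country, Editor, PaperID, ReviewerID, Score, Topic} — all of the relation — so {PaperID, ReviewerID} is a candidate key.
{PaperID, Score}⁺ = {Affiliation, Country, Editor, PaperID, ReviewerID, Score, Topic} — all of the relation — so {PaperID, Score} is a candidate key.
No proper subset of any of these is a key, and no other minimal superkey exists.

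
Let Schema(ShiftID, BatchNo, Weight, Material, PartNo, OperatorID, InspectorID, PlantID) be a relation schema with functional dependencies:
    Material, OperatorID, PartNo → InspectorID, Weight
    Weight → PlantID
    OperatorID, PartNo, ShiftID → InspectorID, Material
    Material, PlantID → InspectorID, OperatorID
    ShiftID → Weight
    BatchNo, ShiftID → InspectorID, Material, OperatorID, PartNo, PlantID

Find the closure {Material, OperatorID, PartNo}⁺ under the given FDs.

{InspectorID, Material, OperatorID, PartNo, PlantID, Weight}

Start with {Material, OperatorID, PartNo}.
Material, OperatorID, PartNo → InspectorID, Weight applies; add {InspectorID, Weight} → now {InspectorID, Material, OperatorID, PartNo, Weight}.
Weight → PlantID applies; add {PlantID} → now {InspectorID, Material, OperatorID, PartNo, PlantID, Weight}.
No further FD applies.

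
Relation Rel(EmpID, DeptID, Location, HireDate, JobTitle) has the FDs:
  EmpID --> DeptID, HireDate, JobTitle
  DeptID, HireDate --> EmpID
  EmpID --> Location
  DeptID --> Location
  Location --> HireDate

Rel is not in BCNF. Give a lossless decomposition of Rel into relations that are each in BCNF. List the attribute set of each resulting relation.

Candidate keys of the original relation: {DeptID}, {EmpID}.
Within {DeptID, EmpID, HireDate, JobTitle, Location}: {Location}⁺ ∩ {DeptID, EmpID, HireDate, JobTitle, Location} = {HireDate, Location}, not the whole set, so Location --> HireDate violates BCNF; decompose into {HireDate, Location} and {DeptID, EmpID, JobTitle, Location}.
{HireDate, Location} has no BCNF violation.
{DeptID, EmpID, JobTitle, Location} has no BCNF violation.

{DeptID, EmpID, JobTitle, Location}; {HireDate, Location}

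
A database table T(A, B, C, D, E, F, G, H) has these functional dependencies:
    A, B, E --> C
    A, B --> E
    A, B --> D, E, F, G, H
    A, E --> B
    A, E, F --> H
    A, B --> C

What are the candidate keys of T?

{A, B}, {A, E}

No FD produces {A}, so it must be in every candidate key.
{A, B}⁺ = {A, B, C, D, E, F, G, H} — all of the relation — so {A, B} is a candidate key.
{A, E}⁺ = {A, B, C, D, E, F, G, H} — all of the relation — so {A, E} is a candidate key.
These are minimal and exhaustive — every other superkey contains one of them.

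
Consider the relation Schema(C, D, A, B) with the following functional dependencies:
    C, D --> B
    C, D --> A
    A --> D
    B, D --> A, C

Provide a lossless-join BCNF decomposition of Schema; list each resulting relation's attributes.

Candidate keys of the original relation: {A, B}, {A, C}, {B, D}, {C, D}.
Within {A, B, C, D}: {A}⁺ ∩ {A, B, C, D} = {A, D}, not the whole set, so A --> D violates BCNF; decompose into {A, D} and {A, B, C}.
{A, D}: every determinant is a superkey — BCNF.
{A, B, C}: every determinant is a superkey — BCNF.

{A, B, C}; {A, D}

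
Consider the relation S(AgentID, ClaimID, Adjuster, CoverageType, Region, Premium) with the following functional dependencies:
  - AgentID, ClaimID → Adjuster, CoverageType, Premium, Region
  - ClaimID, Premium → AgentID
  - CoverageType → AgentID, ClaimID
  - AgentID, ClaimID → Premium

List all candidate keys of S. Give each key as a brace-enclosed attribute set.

{AgentID, ClaimID}, {ClaimID, Premium}, {CoverageType}

{CoverageType}⁺ = {Adjuster, AgentID, ClaimID, CoverageType, Premium, Region}, which is every attribute, so {CoverageType} is a candidate key.
{AgentID, ClaimID}⁺ = {Adjuster, AgentID, ClaimID, CoverageType, Premium, Region}, which is every attribute, so {AgentID, ClaimID} is a candidate key.
{ClaimID, Premium}⁺ = {Adjuster, AgentID, ClaimID, CoverageType, Premium, Region}, which is every attribute, so {ClaimID, Premium} is a candidate key.
These are minimal and exhaustive — every other superkey contains one of them.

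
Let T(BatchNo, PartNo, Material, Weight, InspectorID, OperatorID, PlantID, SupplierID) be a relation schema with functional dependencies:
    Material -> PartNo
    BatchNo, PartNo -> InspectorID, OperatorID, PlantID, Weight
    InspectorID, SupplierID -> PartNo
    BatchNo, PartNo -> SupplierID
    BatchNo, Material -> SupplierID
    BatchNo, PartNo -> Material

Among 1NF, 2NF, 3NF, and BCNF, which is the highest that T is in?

Candidate keys: {BatchNo, InspectorID, SupplierID}, {BatchNo, Material}, {BatchNo, PartNo}. Prime attributes: {BatchNo, InspectorID, Material, PartNo, SupplierID}.
For Material -> PartNo we have {Material}⁺ = {Material, PartNo}; {Material} is not a superkey, so BCNF fails.
Since {PartNo} ⊆ prime attributes and every other non-superkey FD also has a prime right side, the schema is in 3NF.

3NF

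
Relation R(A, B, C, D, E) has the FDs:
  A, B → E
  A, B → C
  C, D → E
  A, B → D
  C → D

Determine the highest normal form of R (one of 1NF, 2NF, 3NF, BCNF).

2NF

Candidate key: {A, B}. Prime attributes: {A, B}.
C, D → E breaks BCNF: {C, D}⁺ = {C, D, E}, so {C, D} is not a superkey.
Because {E} is non-prime and the left side of C, D → E is not a superkey, the relation is not in 3NF.
No proper subset of a key has a non-prime attribute in its closure, so there is no partial dependency; 2NF holds.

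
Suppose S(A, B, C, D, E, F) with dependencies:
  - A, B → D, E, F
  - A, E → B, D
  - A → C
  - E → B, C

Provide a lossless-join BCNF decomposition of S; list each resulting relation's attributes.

{A, C}; {A, D, E, F}; {B, E}

Candidate keys of the original relation: {A, B}, {A, E}.
Within {A, B, C, D, E, F}: {A}⁺ ∩ {A, B, C, D, E, F} = {A, C}, not the whole set, so A → C violates BCNF; decompose into {A, C} and {A, B, D, E, F}.
{A, C} is in BCNF.
Within {A, B, D, E, F}: {E}⁺ ∩ {A, B, D, E, F} = {B, E}, not the whole set, so E → B violates BCNF; decompose into {B, E} and {A, D, E, F}.
{B, E} is in BCNF.
{A, D, E, F} is in BCNF.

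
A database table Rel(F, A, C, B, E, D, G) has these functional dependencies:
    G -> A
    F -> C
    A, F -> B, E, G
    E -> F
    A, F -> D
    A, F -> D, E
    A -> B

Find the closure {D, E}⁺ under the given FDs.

Start with {D, E}.
E -> F applies; add {F} → now {D, E, F}.
F -> C applies; add {C} → now {C, D, E, F}.
No further FD applies.

{C, D, E, F}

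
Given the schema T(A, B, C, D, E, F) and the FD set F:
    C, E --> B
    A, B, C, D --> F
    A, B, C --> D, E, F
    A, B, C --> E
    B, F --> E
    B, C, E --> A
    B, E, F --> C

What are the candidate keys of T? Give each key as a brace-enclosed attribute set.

{B, F}⁺ = {A, B, C, D, E, F}, which is every attribute, so {B, F} is a candidate key.
{C, E}⁺ = {A, B, C, D, E, F}, which is every attribute, so {C, E} is a candidate key.
{A, B, C}⁺ = {A, B, C, D, E, F}, which is every attribute, so {A, B, C} is a candidate key.
These are minimal and exhaustive — every other superkey contains one of them.

{A, B, C}, {B, F}, {C, E}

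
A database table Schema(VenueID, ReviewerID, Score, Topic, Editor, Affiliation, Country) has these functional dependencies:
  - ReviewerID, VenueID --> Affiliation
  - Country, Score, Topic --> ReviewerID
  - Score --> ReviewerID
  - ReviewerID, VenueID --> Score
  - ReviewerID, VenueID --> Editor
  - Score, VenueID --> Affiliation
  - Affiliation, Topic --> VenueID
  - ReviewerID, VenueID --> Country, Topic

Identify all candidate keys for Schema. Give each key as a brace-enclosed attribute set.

{Affiliation, ReviewerID, Topic}, {Affiliation, Score, Topic}, {ReviewerID, VenueID}, {Score, VenueID}

{ReviewerID, VenueID}⁺ = {Affiliation, Country, Editor, ReviewerID, Score, Topic, VenueID} — all of the relation — so {ReviewerID, VenueID} is a candidate key.
{Score, VenueID}⁺ = {Affiliation, Country, Editor, ReviewerID, Score, Topic, VenueID} — all of the relation — so {Score, VenueID} is a candidate key.
{Affiliation, ReviewerID, Topic}⁺ = {Affiliation, Country, Editor, ReviewerID, Score, Topic, VenueID} — all of the relation — so {Affiliation, ReviewerID, Topic} is a candidate key.
{Affiliation, Score, Topic}⁺ = {Affiliation, Country, Editor, ReviewerID, Score, Topic, VenueID} — all of the relation — so {Affiliation, Score, Topic} is a candidate key.
No proper subset of any of these is a key, and no other minimal superkey exists.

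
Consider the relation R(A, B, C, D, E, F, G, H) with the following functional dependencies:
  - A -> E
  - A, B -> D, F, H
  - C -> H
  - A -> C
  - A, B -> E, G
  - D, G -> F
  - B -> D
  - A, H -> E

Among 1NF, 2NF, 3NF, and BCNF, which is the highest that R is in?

1NF

Candidate key: {A, B}. Prime attributes: {A, B}.
A -> E breaks BCNF: {A}⁺ = {A, C, E, H}, so {A} is not a superkey.
Because {E} is non-prime and the left side of A -> E is not a superkey, the relation is not in 3NF.
The proper key subset {A} of {A, B} determines non-prime {C, E, H}, so the relation is not even in 2NF.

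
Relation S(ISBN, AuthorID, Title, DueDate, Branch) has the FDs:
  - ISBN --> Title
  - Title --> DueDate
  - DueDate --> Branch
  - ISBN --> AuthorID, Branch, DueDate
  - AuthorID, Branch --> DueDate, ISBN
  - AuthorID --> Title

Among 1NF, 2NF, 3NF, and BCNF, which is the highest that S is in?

2NF

Candidate keys: {AuthorID}, {ISBN}. Prime attributes: {AuthorID, ISBN}.
For Title --> DueDate we have {Title}⁺ = {Branch, DueDate, Title}; {Title} is not a superkey, so BCNF fails.
Title --> DueDate has non-prime {DueDate} on the right and a non-superkey on the left, so 3NF fails.
Every candidate key is a single attribute, so no partial dependency is possible; 2NF holds.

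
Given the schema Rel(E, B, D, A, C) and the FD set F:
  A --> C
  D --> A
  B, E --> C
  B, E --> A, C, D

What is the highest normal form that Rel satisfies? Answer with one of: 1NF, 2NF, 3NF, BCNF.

2NF

Candidate key: {B, E}. Prime attributes: {B, E}.
A --> C: {A}⁺ = {A, C}, which is not all of the attributes, so the left side is not a superkey — BCNF is violated.
Because {C} is non-prime and the left side of A --> C is not a superkey, the relation is not in 3NF.
No non-prime attribute depends on a proper subset of any candidate key, so 2NF holds.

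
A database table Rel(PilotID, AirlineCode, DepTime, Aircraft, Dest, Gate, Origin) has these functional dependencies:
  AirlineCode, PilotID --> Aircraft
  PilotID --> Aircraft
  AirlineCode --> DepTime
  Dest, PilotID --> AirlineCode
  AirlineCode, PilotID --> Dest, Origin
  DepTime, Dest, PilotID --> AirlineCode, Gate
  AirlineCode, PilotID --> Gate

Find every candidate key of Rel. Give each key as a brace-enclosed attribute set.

Attributes never on any right-hand side: {PilotID} — every candidate key must contain it.
{AirlineCode, PilotID}⁺ = {Aircraft, AirlineCode, DepTime, Dest, Gate, Origin, PilotID} — all of the relation — so {AirlineCode, PilotID} is a candidate key.
{Dest, PilotID}⁺ = {Aircraft, AirlineCode, DepTime, Dest, Gate, Origin, PilotID} — all of the relation — so {Dest, PilotID} is a candidate key.
No proper subset of any of these is a key, and no other minimal superkey exists.

{AirlineCode, PilotID}, {Dest, PilotID}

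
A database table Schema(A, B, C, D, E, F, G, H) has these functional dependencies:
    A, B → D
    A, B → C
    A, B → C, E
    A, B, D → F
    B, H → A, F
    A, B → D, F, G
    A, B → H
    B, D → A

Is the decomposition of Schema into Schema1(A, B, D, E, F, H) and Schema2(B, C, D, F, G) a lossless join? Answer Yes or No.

Schema1 ∩ Schema2 = {B, D, F}; its closure under F is {A, B, C, D, E, F, G, H}.
Since Schema1 ⊆ {A, B, C, D, E, F, G, H}, the intersection is a superkey of Schema1; the decomposition is lossless.

Yes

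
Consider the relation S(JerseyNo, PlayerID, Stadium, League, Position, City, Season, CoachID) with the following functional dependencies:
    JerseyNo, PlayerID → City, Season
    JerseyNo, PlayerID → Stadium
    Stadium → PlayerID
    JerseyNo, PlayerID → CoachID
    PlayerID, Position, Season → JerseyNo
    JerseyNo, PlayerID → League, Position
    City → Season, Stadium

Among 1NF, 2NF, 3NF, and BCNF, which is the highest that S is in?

Candidate keys: {City, JerseyNo}, {City, Position}, {JerseyNo, PlayerID}, {JerseyNo, Stadium}, {PlayerID, Position, Season}, {Position, Season, Stadium}. Prime attributes: {City, JerseyNo, PlayerID, Position, Season, Stadium}.
Stadium → PlayerID breaks BCNF: {Stadium}⁺ = {PlayerID, Stadium}, so {Stadium} is not a superkey.
Its right-hand attributes {PlayerID} are all prime, as are those of every other non-superkey FD — the relation is in 3NF.

3NF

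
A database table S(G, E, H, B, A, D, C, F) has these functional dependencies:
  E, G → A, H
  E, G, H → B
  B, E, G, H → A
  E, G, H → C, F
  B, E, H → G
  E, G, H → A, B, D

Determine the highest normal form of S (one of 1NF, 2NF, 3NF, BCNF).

BCNF

Candidate keys: {B, E, H}, {E, G}. Prime attributes: {B, E, G, H}.
Every FD has a superkey on the left, so the relation is in BCNF.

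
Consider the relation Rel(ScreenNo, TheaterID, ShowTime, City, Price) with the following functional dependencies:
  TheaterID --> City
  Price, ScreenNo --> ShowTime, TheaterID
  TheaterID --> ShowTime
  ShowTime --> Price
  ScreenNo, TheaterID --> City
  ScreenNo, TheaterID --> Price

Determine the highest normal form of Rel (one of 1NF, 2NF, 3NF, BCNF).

Candidate keys: {Price, ScreenNo}, {ScreenNo, ShowTime}, {ScreenNo, TheaterID}. Prime attributes: {Price, ScreenNo, ShowTime, TheaterID}.
TheaterID --> City breaks BCNF: {TheaterID}⁺ = {City, Price, ShowTime, TheaterID}, so {TheaterID} is not a superkey.
TheaterID --> City determines the non-prime attribute {City} from a non-superkey — 3NF is violated.
Since {TheaterID} ⊂ {ScreenNo, TheaterID} and {TheaterID}⁺ ⊇ {City} with {City} non-prime, there is a partial dependency; 2NF fails.

1NF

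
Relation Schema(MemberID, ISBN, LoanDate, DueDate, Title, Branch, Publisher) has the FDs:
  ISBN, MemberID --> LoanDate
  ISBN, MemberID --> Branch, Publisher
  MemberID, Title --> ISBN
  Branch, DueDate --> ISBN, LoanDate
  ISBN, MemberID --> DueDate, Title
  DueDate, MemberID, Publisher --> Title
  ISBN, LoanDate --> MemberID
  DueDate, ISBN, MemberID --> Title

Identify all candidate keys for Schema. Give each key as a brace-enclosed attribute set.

{Branch, DueDate}⁺ = {Branch, DueDate, ISBN, LoanDate, MemberID, Publisher, Title}, which is every attribute, so {Branch, DueDate} is a candidate key.
{ISBN, LoanDate}⁺ = {Branch, DueDate, ISBN, LoanDate, MemberID, Publisher, Title}, which is every attribute, so {ISBN, LoanDate} is a candidate key.
{ISBN, MemberID}⁺ = {Branch, DueDate, ISBN, LoanDate, MemberID, Publisher, Title}, which is every attribute, so {ISBN, MemberID} is a candidate key.
{MemberID, Title}⁺ = {Branch, DueDate, ISBN, LoanDate, MemberID, Publisher, Title}, which is every attribute, so {MemberID, Title} is a candidate key.
{DueDate, MemberID, Publisher}⁺ = {Branch, DueDate, ISBN, LoanDate, MemberID, Publisher, Title}, which is every attribute, so {DueDate, MemberID, Publisher} is a candidate key.
No proper subset of any of these is a key, and no other minimal superkey exists.

{Branch, DueDate}, {DueDate, MemberID, Publisher}, {ISBN, LoanDate}, {ISBN, MemberID}, {MemberID, Title}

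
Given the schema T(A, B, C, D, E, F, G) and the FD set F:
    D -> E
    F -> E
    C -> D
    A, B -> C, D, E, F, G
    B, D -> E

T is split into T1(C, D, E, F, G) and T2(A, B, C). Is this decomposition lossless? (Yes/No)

No

The shared attributes are {C} and {C}⁺ = {C, D, E}.
T1 ⊄ {C, D, E} and T2 ⊄ {C, D, E}, so the split is lossy.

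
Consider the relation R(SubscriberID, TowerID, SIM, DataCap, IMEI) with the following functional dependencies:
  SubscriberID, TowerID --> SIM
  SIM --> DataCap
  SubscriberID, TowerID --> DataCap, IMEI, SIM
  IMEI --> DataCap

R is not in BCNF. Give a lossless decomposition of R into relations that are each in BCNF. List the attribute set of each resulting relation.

{DataCap, SIM}; {IMEI, SIM, SubscriberID, TowerID}

Candidate key of the original relation: {SubscriberID, TowerID}.
In {DataCap, IMEI, SIM, SubscriberID, TowerID}, {SIM} is not a superkey ({SIM}⁺ restricted to this set is {DataCap, SIM}), so split on SIM --> DataCap into {DataCap, SIM} and {IMEI, SIM, SubscriberID, TowerID}.
{DataCap, SIM} is in BCNF.
{IMEI, SIM, SubscriberID, TowerID} is in BCNF.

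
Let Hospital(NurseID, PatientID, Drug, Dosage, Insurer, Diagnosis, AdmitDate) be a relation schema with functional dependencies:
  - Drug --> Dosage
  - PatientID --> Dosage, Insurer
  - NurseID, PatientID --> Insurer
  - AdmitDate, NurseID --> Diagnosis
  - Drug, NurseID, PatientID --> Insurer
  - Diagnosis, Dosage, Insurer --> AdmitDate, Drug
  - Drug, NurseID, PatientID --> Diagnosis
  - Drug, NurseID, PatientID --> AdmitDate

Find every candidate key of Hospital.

{AdmitDate, NurseID, PatientID}, {Diagnosis, NurseID, PatientID}, {Drug, NurseID, PatientID}

{NurseID, PatientID} never appear on the right of any FD, so every key must include all of them.
Closure of {AdmitDate, NurseID, PatientID} is {AdmitDate, Diagnosis, Dosage, Drug, Insurer, NurseID, PatientID}, the whole schema; {AdmitDate, NurseID, PatientID} is a candidate key.
Closure of {Diagnosis, NurseID, PatientID} is {AdmitDate, Diagnosis, Dosage, Drug, Insurer, NurseID, PatientID}, the whole schema; {Diagnosis, NurseID, PatientID} is a candidate key.
Closure of {Drug, NurseID, PatientID} is {AdmitDate, Diagnosis, Dosage, Drug, Insurer, NurseID, PatientID}, the whole schema; {Drug, NurseID, PatientID} is a candidate key.
No proper subset of any of these is a key, and no other minimal superkey exists.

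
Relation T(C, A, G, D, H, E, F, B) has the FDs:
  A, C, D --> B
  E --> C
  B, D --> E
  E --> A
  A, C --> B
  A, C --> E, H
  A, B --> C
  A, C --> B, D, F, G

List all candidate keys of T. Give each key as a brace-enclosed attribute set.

{E} is a candidate key since {E}⁺ = {A, B, C, D, E, F, G, H} covers every attribute.
{A, B} is a candidate key since {A, B}⁺ = {A, B, C, D, E, F, G, H} covers every attribute.
{A, C} is a candidate key since {A, C}⁺ = {A, B, C, D, E, F, G, H} covers every attribute.
{B, D} is a candidate key since {B, D}⁺ = {A, B, C, D, E, F, G, H} covers every attribute.
These are minimal and exhaustive — every other superkey contains one of them.

{A, B}, {A, C}, {B, D}, {E}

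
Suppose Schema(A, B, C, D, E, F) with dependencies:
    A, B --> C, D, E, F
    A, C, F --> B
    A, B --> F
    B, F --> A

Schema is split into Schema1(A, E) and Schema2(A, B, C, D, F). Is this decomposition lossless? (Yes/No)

The shared attributes are {A} and {A}⁺ = {A}.
Neither Schema1 nor Schema2 is contained in that closure, so the decomposition is lossy.

No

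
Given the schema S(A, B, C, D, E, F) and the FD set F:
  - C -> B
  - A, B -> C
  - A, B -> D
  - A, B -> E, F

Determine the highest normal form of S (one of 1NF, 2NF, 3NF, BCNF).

3NF

Candidate keys: {A, B}, {A, C}. Prime attributes: {A, B, C}.
C -> B breaks BCNF: {C}⁺ = {B, C}, so {C} is not a superkey.
But every attribute on its right side ({B}) is prime, and the same holds for every other non-superkey FD, so 3NF still holds.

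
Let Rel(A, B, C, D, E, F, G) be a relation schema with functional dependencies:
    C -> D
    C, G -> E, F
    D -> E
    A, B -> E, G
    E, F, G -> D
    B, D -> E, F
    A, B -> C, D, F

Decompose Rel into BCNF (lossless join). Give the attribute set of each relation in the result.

{A, B, C, G}; {C, D}; {C, F, G}; {D, E}

Candidate key of the original relation: {A, B}.
Within {A, B, C, D, E, F, G}: {C}⁺ ∩ {A, B, C, D, E, F, G} = {C, D, E}, not the whole set, so C -> D, E violates BCNF; decompose into {C, D, E} and {A, B, C, F, G}.
Within {C, D, E}: {D}⁺ ∩ {C, D, E} = {D, E}, not the whole set, so D -> E violates BCNF; decompose into {D, E} and {C, D}.
{D, E}: every determinant is a superkey — BCNF.
{C, D}: every determinant is a superkey — BCNF.
Within {A, B, C, F, G}: {C, G}⁺ ∩ {A, B, C, F, G} = {C, F, G}, not the whole set, so C, G -> F violates BCNF; decompose into {C, F, G} and {A, B, C, G}.
{C, F, G}: every determinant is a superkey — BCNF.
{A, B, C, G}: every determinant is a superkey — BCNF.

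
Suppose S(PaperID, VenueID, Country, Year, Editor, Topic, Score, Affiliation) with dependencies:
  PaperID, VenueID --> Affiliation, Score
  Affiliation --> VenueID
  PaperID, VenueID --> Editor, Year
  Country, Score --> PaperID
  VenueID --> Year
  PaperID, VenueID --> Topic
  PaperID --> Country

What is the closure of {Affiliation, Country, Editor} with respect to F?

Start with {Affiliation, Country, Editor}.
Affiliation --> VenueID applies; add {VenueID} → now {Affiliation, Country, Editor, VenueID}.
VenueID --> Year applies; add {Year} → now {Affiliation, Country, Editor, VenueID, Year}.
No further FD applies.

{Affiliation, Country, Editor, VenueID, Year}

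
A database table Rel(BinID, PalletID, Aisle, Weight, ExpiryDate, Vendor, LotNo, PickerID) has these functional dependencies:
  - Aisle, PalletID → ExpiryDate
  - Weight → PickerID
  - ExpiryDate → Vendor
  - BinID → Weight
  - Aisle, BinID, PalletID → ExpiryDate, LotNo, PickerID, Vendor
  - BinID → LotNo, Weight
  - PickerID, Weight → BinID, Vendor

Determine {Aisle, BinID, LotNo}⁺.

{Aisle, BinID, LotNo, PickerID, Vendor, Weight}

Start with {Aisle, BinID, LotNo}.
BinID → Weight applies; add {Weight} → now {Aisle, BinID, LotNo, Weight}.
Weight → PickerID applies; add {PickerID} → now {Aisle, BinID, LotNo, PickerID, Weight}.
PickerID, Weight → BinID, Vendor applies; add {Vendor} → now {Aisle, BinID, LotNo, PickerID, Vendor, Weight}.
No further FD applies.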